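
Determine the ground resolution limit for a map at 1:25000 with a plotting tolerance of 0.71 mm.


ground = 0.71 mm * 25000 / 1000 = 17.75 m

17.75 m


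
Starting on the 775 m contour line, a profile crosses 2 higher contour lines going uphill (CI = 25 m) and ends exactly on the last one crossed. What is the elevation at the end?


elevation = 775 + 2 * 25 = 825 m

825 m


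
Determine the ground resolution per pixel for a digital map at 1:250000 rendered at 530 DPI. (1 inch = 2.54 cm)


pixel_cm = 2.54 / 530 ≈ 0.004792 cm
ground = pixel_cm * 250000 / 100 = 2.54 * 250000 / (530 * 100) = 635000 / 53000 ≈ 11.98 m

11.98 m


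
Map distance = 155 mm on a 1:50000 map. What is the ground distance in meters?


ground = 155 mm * 50000 / 1000 = 7750.0 m

7750.0 m


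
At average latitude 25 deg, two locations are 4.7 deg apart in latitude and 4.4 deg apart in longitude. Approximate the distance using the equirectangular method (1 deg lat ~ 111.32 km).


dlat_km = 4.7 * 111.32 = 523.204
dlon_km = 4.4 * 111.32 * cos(25) ≈ 443.917
dist = sqrt(523.204^2 + 443.917^2) ≈ 686.2 km

686.2 km


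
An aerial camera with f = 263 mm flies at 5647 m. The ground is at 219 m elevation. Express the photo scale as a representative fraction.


scale = f / (H - h) = 263 mm / 5428 m = 263 / 5428000 = 1:20639

1:20639


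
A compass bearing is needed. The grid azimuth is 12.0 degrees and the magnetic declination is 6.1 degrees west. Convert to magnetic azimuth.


magnetic azimuth = grid azimuth - declination (east +ve)
mag_az = 12.0 - -6.1 = 18.1 degrees

18.1 degrees


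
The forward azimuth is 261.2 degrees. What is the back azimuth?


back azimuth = (261.2 + 180) mod 360 = 81.2 degrees

81.2 degrees


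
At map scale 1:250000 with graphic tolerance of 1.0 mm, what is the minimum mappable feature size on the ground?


ground = 1.0 mm * 250000 / 1000 = 250.0 m

250.0 m


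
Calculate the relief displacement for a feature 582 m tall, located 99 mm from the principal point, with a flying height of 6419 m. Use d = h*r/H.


d = h * r / H = 582 * 99 / 6419 = 8.98 mm

8.98 mm


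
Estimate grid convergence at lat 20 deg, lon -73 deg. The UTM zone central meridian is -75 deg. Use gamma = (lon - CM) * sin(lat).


gamma = (-73 - -75) * sin(20) = 2 * 0.34202 = 0.684 degrees

0.684 degrees


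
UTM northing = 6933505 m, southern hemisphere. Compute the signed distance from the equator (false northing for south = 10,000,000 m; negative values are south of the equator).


For southern: actual = 6933505 - 10000000 = -3066495 m

-3066495 m


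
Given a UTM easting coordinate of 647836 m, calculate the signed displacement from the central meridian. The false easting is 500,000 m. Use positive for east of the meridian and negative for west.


displacement = 647836 - 500000 = 147836 m

147836 m


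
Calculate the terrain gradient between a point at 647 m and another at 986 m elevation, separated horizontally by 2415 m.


gradient = (986 - 647) / 2415 = 339 / 2415 = 0.1404

0.1404


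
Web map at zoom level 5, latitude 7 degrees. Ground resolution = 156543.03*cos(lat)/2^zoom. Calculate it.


res = 156543.03 * cos(7) / 2^5 = 156543.03 * 0.99254615 / 32 = 4855.51 m/pixel

4855.51 m/pixel


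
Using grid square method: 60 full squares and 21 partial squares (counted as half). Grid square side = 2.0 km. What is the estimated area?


effective squares = 60 + 21 * 0.5 = 70.5
area = 70.5 * 4.0 = 282.0 km^2

282.0 km^2


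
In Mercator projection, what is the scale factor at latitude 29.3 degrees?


SF = 1 / cos(29.3) = 1 / 0.872069 = 1.147

1.147


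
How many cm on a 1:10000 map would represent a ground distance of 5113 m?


map_cm = 5113 * 100 / 10000 = 51.13 cm

51.13 cm


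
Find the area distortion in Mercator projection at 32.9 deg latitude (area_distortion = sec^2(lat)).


area_distortion = 1/cos^2(32.9) = 1.419

1.419


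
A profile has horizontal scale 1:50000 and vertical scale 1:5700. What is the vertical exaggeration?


VE = horizontal_scale / vertical_scale = 50000 / 5700 ≈ 8.8

8.8x


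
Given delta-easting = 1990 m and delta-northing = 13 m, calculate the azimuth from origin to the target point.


az = atan2(1990, 13) = 89.6 deg
adjusted to 0-360: 89.6 degrees

89.6 degrees


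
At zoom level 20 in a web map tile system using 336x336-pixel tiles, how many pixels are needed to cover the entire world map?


tiles per axis = 2^20 = 1048576
total tiles = 1048576^2 = 1099511627776
pixels per axis = 1048576 * 336 = 352321536
total pixels = 352321536^2 = 124130464729399296

124130464729399296 pixels


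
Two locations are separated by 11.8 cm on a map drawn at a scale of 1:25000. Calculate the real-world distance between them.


ground = 11.8 cm * 25000 / 100 = 2950.0 m = 2.95 km

2.95 km


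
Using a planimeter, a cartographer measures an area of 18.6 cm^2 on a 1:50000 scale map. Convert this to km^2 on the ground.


ground_area = 18.6 * (50000/100)^2 = 4650000.0 m^2 = 4.65 km^2

4.65 km^2


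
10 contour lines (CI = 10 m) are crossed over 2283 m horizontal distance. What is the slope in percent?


elevation change = 10 * 10 = 100 m
slope = 100 / 2283 * 100 = 4.4%

4.4%


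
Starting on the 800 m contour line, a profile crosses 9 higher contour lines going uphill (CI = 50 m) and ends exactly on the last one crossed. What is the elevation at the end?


elevation = 800 + 9 * 50 = 1250 m

1250 m


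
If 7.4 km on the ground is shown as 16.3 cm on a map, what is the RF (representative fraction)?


ground = 7.4 km = 740000 cm; RF denominator = ground / map = 740000 / 16.3 ≈ 45399; RF = 1:45399

1:45399


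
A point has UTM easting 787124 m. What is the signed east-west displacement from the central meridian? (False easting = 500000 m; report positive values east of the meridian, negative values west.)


displacement = 787124 - 500000 = 287124 m

287124 m


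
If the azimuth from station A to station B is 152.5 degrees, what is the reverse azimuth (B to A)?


back azimuth = (152.5 + 180) mod 360 = 332.5 degrees

332.5 degrees


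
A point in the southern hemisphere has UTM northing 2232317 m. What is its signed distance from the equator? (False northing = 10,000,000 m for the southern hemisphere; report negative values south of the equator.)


For southern: actual = 2232317 - 10000000 = -7767683 m

-7767683 m


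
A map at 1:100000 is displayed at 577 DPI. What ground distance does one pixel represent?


pixel_cm = 2.54 / 577 ≈ 0.004402 cm
ground = pixel_cm * 100000 / 100 = 2.54 * 100000 / (577 * 100) = 254000 / 57700 ≈ 4.4 m

4.4 m


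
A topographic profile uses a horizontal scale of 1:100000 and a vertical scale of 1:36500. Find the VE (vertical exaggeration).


VE = horizontal_scale / vertical_scale = 100000 / 36500 ≈ 2.7

2.7x


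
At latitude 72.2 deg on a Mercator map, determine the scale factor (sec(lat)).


SF = 1 / cos(72.2) = 1 / 0.305695 = 3.271

3.271


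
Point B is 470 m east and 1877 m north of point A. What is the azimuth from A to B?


az = atan2(470, 1877) = 14.1 deg
adjusted to 0-360: 14.1 degrees

14.1 degrees


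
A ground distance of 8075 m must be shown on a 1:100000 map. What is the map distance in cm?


map_cm = 8075 * 100 / 100000 = 8.075 cm ≈ 8.08 cm

8.08 cm


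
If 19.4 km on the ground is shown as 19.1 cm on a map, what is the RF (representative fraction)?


ground = 19.4 km = 1940000 cm; RF denominator = ground / map = 1940000 / 19.1 ≈ 101571; RF = 1:101571

1:101571


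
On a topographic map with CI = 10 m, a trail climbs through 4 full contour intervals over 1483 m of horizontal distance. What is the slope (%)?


elevation change = 4 * 10 = 40 m
slope = 40 / 1483 * 100 = 2.7%

2.7%


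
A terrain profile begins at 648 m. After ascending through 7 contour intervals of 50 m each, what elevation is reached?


elevation = 648 + 7 * 50 = 998 m

998 m


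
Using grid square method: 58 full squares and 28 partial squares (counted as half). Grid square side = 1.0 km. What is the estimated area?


effective squares = 58 + 28 * 0.5 = 72.0
area = 72.0 * 1.0 = 72.0 km^2

72.0 km^2


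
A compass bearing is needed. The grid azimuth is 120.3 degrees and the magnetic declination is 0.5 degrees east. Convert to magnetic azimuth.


magnetic azimuth = grid azimuth - declination (east +ve)
mag_az = 120.3 - 0.5 = 119.8 degrees

119.8 degrees


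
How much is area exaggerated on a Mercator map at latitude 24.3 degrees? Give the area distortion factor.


area_distortion = 1/cos^2(24.3) = 1.204

1.204


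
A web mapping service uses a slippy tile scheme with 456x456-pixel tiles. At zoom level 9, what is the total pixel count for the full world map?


tiles per axis = 2^9 = 512
total tiles = 512^2 = 262144
pixels per axis = 512 * 456 = 233472
total pixels = 233472^2 = 54509174784

54509174784 pixels


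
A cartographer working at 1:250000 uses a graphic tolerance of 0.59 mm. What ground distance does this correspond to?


ground = 0.59 mm * 250000 / 1000 = 147.5 m

147.5 m


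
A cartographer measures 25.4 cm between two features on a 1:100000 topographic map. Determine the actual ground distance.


ground = 25.4 cm * 100000 / 100 = 25400.0 m = 25.4 km

25.4 km


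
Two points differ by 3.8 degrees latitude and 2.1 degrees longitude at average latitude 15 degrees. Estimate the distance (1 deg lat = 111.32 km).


dlat_km = 3.8 * 111.32 = 423.016
dlon_km = 2.1 * 111.32 * cos(15) ≈ 225.806
dist = sqrt(423.016^2 + 225.806^2) ≈ 479.5 km

479.5 km


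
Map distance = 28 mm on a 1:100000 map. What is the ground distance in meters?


ground = 28 mm * 100000 / 1000 = 2800.0 m

2800.0 m


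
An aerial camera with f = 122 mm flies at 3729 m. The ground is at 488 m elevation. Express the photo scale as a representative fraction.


scale = f / (H - h) = 122 mm / 3241 m = 122 / 3241000 = 1:26566

1:26566


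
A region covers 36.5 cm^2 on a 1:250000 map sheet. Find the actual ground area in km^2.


ground_area = 36.5 * (250000/100)^2 = 228125000.0 m^2 = 228.125 km^2

228.125 km^2


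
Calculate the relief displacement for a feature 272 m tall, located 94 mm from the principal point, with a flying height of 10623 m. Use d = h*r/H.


d = h * r / H = 272 * 94 / 10623 = 2.41 mm

2.41 mm


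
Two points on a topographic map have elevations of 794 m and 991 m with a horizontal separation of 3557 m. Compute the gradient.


gradient = (991 - 794) / 3557 = 197 / 3557 = 0.0554

0.0554


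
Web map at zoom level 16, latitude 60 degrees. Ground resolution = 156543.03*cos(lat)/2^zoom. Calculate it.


res = 156543.03 * cos(60) / 2^16 = 156543.03 * 0.5 / 65536 = 1.19 m/pixel

1.19 m/pixel


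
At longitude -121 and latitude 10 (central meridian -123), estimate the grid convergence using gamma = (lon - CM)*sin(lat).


gamma = (-121 - -123) * sin(10) = 2 * 0.173648 = 0.347 degrees

0.347 degrees


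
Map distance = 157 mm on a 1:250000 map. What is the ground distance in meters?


ground = 157 mm * 250000 / 1000 = 39250.0 m

39250.0 m


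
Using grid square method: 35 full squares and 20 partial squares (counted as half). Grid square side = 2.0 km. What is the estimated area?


effective squares = 35 + 20 * 0.5 = 45.0
area = 45.0 * 4.0 = 180.0 km^2

180.0 km^2


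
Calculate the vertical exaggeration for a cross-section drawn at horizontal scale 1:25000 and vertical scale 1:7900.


VE = horizontal_scale / vertical_scale = 25000 / 7900 ≈ 3.2

3.2x


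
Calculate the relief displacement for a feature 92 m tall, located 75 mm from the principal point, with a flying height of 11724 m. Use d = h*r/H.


d = h * r / H = 92 * 75 / 11724 = 0.59 mm

0.59 mm


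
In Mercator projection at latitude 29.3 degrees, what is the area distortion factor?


area_distortion = 1/cos^2(29.3) = 1.315

1.315


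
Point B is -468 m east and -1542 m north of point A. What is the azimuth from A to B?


az = atan2(-468, -1542) = -163.1 deg
adjusted to 0-360: 196.9 degrees

196.9 degrees


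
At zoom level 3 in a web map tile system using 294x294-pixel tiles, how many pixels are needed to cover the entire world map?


tiles per axis = 2^3 = 8
total tiles = 8^2 = 64
pixels per axis = 8 * 294 = 2352
total pixels = 2352^2 = 5531904

5531904 pixels


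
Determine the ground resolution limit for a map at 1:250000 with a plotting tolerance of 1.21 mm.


ground = 1.21 mm * 250000 / 1000 = 302.5 m

302.5 m


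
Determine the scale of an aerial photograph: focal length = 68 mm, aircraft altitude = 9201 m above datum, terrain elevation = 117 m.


scale = f / (H - h) = 68 mm / 9084 m = 68 / 9084000 = 1:133588

1:133588


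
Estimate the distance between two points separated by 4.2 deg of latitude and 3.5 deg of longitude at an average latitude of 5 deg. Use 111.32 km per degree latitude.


dlat_km = 4.2 * 111.32 = 467.544
dlon_km = 3.5 * 111.32 * cos(5) ≈ 388.137
dist = sqrt(467.544^2 + 388.137^2) ≈ 607.7 km

607.7 km


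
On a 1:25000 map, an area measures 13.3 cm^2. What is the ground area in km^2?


ground_area = 13.3 * (25000/100)^2 = 831250.0 m^2 = 0.83125 km^2 ≈ 0.831 km^2

0.831 km^2


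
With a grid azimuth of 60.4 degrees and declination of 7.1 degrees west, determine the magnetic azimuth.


magnetic azimuth = grid azimuth - declination (east +ve)
mag_az = 60.4 - -7.1 = 67.5 degrees

67.5 degrees


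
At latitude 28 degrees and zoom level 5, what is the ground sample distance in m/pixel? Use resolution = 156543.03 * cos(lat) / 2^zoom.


res = 156543.03 * cos(28) / 2^5 = 156543.03 * 0.88294759 / 32 = 4319.35 m/pixel

4319.35 m/pixel


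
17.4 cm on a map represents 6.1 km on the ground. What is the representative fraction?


ground = 6.1 km = 610000 cm; RF denominator = ground / map = 610000 / 17.4 ≈ 35057; RF = 1:35057

1:35057


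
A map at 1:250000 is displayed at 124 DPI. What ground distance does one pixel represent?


pixel_cm = 2.54 / 124 ≈ 0.020484 cm
ground = pixel_cm * 250000 / 100 = 2.54 * 250000 / (124 * 100) = 635000 / 12400 ≈ 51.21 m

51.21 m


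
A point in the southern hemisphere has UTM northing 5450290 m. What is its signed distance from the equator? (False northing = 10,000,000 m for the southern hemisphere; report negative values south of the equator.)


For southern: actual = 5450290 - 10000000 = -4549710 m

-4549710 m


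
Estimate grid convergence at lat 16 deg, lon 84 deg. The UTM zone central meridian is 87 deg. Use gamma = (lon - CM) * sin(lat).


gamma = (84 - 87) * sin(16) = -3 * 0.275637 = -0.827 degrees

-0.827 degrees


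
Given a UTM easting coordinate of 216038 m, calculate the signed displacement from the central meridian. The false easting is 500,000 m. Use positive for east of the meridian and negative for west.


displacement = 216038 - 500000 = -283962 m

-283962 m


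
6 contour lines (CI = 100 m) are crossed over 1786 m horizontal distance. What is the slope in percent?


elevation change = 6 * 100 = 600 m
slope = 600 / 1786 * 100 = 33.6%

33.6%


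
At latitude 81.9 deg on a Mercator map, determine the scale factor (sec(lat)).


SF = 1 / cos(81.9) = 1 / 0.140901 = 7.097

7.097


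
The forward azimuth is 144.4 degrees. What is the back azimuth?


back azimuth = (144.4 + 180) mod 360 = 324.4 degrees

324.4 degrees


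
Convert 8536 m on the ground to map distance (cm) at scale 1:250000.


map_cm = 8536 * 100 / 250000 = 3.4144 cm ≈ 3.41 cm

3.41 cm


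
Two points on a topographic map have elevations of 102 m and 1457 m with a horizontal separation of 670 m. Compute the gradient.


gradient = (1457 - 102) / 670 = 1355 / 670 = 2.0224

2.0224


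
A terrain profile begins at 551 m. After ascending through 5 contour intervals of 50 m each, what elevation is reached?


elevation = 551 + 5 * 50 = 801 m

801 m


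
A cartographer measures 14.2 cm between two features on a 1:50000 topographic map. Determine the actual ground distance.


ground = 14.2 cm * 50000 / 100 = 7100.0 m = 7.1 km

7.1 km


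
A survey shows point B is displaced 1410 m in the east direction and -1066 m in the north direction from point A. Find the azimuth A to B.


az = atan2(1410, -1066) = 127.1 deg
adjusted to 0-360: 127.1 degrees

127.1 degrees


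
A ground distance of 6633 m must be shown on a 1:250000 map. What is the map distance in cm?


map_cm = 6633 * 100 / 250000 = 2.6532 cm ≈ 2.65 cm

2.65 cm


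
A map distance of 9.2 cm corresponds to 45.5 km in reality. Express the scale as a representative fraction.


ground = 45.5 km = 4550000 cm; RF denominator = ground / map = 4550000 / 9.2 ≈ 494565; RF = 1:494565

1:494565


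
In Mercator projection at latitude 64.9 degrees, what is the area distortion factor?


area_distortion = 1/cos^2(64.9) = 5.557

5.557


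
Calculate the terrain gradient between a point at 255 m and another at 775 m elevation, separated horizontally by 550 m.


gradient = (775 - 255) / 550 = 520 / 550 = 0.9455

0.9455


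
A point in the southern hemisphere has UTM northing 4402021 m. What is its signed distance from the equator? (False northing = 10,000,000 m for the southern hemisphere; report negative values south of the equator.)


For southern: actual = 4402021 - 10000000 = -5597979 m

-5597979 m


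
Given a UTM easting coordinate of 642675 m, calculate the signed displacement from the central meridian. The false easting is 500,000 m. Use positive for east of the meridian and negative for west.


displacement = 642675 - 500000 = 142675 m

142675 m


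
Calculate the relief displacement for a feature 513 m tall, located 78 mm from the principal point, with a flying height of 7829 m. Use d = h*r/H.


d = h * r / H = 513 * 78 / 7829 = 5.11 mm

5.11 mm


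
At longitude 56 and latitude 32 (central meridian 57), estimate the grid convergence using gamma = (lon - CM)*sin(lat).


gamma = (56 - 57) * sin(32) = -1 * 0.529919 = -0.53 degrees

-0.53 degrees


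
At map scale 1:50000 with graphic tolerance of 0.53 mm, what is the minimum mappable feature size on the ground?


ground = 0.53 mm * 50000 / 1000 = 26.5 m

26.5 m


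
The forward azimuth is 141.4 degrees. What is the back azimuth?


back azimuth = (141.4 + 180) mod 360 = 321.4 degrees

321.4 degrees


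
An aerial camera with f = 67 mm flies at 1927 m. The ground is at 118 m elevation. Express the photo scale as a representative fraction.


scale = f / (H - h) = 67 mm / 1809 m = 67 / 1809000 = 1:27000

1:27000


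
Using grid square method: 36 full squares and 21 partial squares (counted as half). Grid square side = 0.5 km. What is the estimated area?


effective squares = 36 + 21 * 0.5 = 46.5
area = 46.5 * 0.25 = 11.625 km^2

11.625 km^2


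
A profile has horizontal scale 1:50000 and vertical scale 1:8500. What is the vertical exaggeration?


VE = horizontal_scale / vertical_scale = 50000 / 8500 ≈ 5.9

5.9x


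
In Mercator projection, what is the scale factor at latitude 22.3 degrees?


SF = 1 / cos(22.3) = 1 / 0.92521 = 1.081

1.081


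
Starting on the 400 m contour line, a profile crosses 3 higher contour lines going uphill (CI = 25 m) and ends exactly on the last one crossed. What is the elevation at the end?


elevation = 400 + 3 * 25 = 475 m

475 m


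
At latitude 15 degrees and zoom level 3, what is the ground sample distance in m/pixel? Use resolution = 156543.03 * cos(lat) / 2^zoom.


res = 156543.03 * cos(15) / 2^3 = 156543.03 * 0.96592583 / 8 = 18901.12 m/pixel

18901.12 m/pixel


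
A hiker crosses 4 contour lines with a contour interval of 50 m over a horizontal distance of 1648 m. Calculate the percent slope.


elevation change = 4 * 50 = 200 m
slope = 200 / 1648 * 100 = 12.1%

12.1%


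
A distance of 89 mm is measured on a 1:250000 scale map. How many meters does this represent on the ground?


ground = 89 mm * 250000 / 1000 = 22250.0 m

22250.0 m


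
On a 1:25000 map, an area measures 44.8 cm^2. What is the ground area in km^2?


ground_area = 44.8 * (25000/100)^2 = 2800000.0 m^2 = 2.8 km^2

2.8 km^2


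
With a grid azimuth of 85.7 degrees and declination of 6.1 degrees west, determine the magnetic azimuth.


magnetic azimuth = grid azimuth - declination (east +ve)
mag_az = 85.7 - -6.1 = 91.8 degrees

91.8 degrees


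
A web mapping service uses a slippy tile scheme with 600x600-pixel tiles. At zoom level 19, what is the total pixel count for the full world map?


tiles per axis = 2^19 = 524288
total tiles = 524288^2 = 274877906944
pixels per axis = 524288 * 600 = 314572800
total pixels = 314572800^2 = 98956046499840000

98956046499840000 pixels


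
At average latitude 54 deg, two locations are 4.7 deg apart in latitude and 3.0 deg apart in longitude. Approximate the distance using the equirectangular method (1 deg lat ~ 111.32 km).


dlat_km = 4.7 * 111.32 = 523.204
dlon_km = 3.0 * 111.32 * cos(54) ≈ 196.297
dist = sqrt(523.204^2 + 196.297^2) ≈ 558.8 km

558.8 km


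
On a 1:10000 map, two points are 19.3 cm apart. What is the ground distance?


ground = 19.3 cm * 10000 / 100 = 1930.0 m = 1.93 km

1.93 km


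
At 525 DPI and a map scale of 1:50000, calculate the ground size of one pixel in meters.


pixel_cm = 2.54 / 525 ≈ 0.004838 cm
ground = pixel_cm * 50000 / 100 = 2.54 * 50000 / (525 * 100) = 127000 / 52500 ≈ 2.42 m

2.42 m


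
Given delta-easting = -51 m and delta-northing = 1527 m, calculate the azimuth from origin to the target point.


az = atan2(-51, 1527) = -1.9 deg
adjusted to 0-360: 358.1 degrees

358.1 degrees


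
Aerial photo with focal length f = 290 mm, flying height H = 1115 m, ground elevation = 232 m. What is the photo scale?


scale = f / (H - h) = 290 mm / 883 m = 290 / 883000 = 1:3045

1:3045


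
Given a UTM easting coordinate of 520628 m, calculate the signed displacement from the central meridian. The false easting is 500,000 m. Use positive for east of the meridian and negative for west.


displacement = 520628 - 500000 = 20628 m

20628 m


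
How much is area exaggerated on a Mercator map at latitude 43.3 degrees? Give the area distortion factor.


area_distortion = 1/cos^2(43.3) = 1.888

1.888


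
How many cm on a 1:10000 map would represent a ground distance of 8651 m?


map_cm = 8651 * 100 / 10000 = 86.51 cm

86.51 cm


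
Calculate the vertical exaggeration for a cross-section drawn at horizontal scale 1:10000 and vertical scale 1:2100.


VE = horizontal_scale / vertical_scale = 10000 / 2100 ≈ 4.8

4.8x


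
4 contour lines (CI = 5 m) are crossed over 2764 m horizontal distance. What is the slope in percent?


elevation change = 4 * 5 = 20 m
slope = 20 / 2764 * 100 = 0.7%

0.7%


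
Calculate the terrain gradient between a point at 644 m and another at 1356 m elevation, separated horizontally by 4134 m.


gradient = (1356 - 644) / 4134 = 712 / 4134 = 0.1722

0.1722


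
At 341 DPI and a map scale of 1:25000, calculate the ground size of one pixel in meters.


pixel_cm = 2.54 / 341 ≈ 0.007449 cm
ground = pixel_cm * 25000 / 100 = 2.54 * 25000 / (341 * 100) = 63500 / 34100 ≈ 1.86 m

1.86 m


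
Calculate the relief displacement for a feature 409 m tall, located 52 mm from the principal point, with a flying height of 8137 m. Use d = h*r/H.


d = h * r / H = 409 * 52 / 8137 = 2.61 mm

2.61 mm


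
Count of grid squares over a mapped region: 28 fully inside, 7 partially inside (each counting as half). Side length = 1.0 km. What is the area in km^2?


effective squares = 28 + 7 * 0.5 = 31.5
area = 31.5 * 1.0 = 31.5 km^2

31.5 km^2


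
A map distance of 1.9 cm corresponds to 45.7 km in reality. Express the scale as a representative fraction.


ground = 45.7 km = 4570000 cm; RF denominator = ground / map = 4570000 / 1.9 ≈ 2405263; RF = 1:2405263

1:2405263


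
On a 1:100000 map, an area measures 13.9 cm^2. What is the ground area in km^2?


ground_area = 13.9 * (100000/100)^2 = 13900000.0 m^2 = 13.9 km^2

13.9 km^2


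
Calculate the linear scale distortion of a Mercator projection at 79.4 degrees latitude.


SF = 1 / cos(79.4) = 1 / 0.183951 = 5.436

5.436


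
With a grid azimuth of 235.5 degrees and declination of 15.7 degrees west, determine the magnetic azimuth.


magnetic azimuth = grid azimuth - declination (east +ve)
mag_az = 235.5 - -15.7 = 251.2 degrees

251.2 degrees


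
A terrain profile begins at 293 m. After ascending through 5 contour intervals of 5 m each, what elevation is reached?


elevation = 293 + 5 * 5 = 318 m

318 m


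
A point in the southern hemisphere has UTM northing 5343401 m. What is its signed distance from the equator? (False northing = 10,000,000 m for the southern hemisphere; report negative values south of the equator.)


For southern: actual = 5343401 - 10000000 = -4656599 m

-4656599 m


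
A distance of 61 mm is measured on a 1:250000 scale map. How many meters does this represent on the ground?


ground = 61 mm * 250000 / 1000 = 15250.0 m

15250.0 m


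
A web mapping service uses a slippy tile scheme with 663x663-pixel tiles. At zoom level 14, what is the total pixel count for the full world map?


tiles per axis = 2^14 = 16384
total tiles = 16384^2 = 268435456
pixels per axis = 16384 * 663 = 10862592
total pixels = 10862592^2 = 117995904958464

117995904958464 pixels


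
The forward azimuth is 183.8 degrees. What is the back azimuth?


back azimuth = (183.8 + 180) mod 360 = 3.8 degrees

3.8 degrees


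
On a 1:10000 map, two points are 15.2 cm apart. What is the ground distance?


ground = 15.2 cm * 10000 / 100 = 1520.0 m = 1.52 km

1.52 km


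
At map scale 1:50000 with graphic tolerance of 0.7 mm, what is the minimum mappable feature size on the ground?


ground = 0.7 mm * 50000 / 1000 = 35.0 m

35.0 m


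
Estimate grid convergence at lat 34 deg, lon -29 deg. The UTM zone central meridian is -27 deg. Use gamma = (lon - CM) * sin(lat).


gamma = (-29 - -27) * sin(34) = -2 * 0.559193 = -1.118 degrees

-1.118 degrees


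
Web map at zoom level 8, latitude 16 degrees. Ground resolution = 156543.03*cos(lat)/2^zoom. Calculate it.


res = 156543.03 * cos(16) / 2^8 = 156543.03 * 0.9612617 / 256 = 587.81 m/pixel

587.81 m/pixel


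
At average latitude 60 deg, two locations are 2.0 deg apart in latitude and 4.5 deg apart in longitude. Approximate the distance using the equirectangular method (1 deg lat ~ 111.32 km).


dlat_km = 2.0 * 111.32 = 222.64
dlon_km = 4.5 * 111.32 * cos(60) ≈ 250.47
dist = sqrt(222.64^2 + 250.47^2) ≈ 335.1 km

335.1 km


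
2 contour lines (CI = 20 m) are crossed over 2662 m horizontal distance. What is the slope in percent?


elevation change = 2 * 20 = 40 m
slope = 40 / 2662 * 100 = 1.5%

1.5%


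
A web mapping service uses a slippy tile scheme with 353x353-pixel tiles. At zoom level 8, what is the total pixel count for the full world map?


tiles per axis = 2^8 = 256
total tiles = 256^2 = 65536
pixels per axis = 256 * 353 = 90368
total pixels = 90368^2 = 8166375424

8166375424 pixels


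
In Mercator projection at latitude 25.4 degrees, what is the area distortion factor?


area_distortion = 1/cos^2(25.4) = 1.225

1.225


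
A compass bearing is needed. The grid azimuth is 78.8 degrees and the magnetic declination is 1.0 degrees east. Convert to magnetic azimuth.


magnetic azimuth = grid azimuth - declination (east +ve)
mag_az = 78.8 - 1.0 = 77.8 degrees

77.8 degrees


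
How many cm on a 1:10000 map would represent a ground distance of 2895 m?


map_cm = 2895 * 100 / 10000 = 28.95 cm

28.95 cm


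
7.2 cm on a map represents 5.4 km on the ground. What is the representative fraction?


ground = 5.4 km = 540000 cm; RF denominator = ground / map = 540000 / 7.2 = 75000; RF = 1:75000

1:75000


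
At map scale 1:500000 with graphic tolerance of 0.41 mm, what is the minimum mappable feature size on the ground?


ground = 0.41 mm * 500000 / 1000 = 205.0 m

205.0 m


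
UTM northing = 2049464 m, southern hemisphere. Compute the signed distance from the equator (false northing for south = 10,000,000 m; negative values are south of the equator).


For southern: actual = 2049464 - 10000000 = -7950536 m

-7950536 m


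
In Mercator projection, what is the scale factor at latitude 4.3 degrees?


SF = 1 / cos(4.3) = 1 / 0.997185 = 1.003

1.003


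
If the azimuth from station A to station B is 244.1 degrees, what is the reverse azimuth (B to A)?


back azimuth = (244.1 + 180) mod 360 = 64.1 degrees

64.1 degrees


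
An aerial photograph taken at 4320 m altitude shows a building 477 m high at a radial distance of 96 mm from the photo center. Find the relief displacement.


d = h * r / H = 477 * 96 / 4320 = 10.6 mm

10.6 mm


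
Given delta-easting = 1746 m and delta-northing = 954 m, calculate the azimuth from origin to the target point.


az = atan2(1746, 954) = 61.3 deg
adjusted to 0-360: 61.3 degrees

61.3 degrees


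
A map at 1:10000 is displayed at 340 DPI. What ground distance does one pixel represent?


pixel_cm = 2.54 / 340 ≈ 0.007471 cm
ground = pixel_cm * 10000 / 100 = 2.54 * 10000 / (340 * 100) = 25400 / 34000 ≈ 0.75 m

0.75 m


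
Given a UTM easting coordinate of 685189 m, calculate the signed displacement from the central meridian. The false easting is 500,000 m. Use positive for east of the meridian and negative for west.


displacement = 685189 - 500000 = 185189 m

185189 m


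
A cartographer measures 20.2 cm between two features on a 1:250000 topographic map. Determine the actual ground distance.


ground = 20.2 cm * 250000 / 100 = 50500.0 m = 50.5 km

50.5 km


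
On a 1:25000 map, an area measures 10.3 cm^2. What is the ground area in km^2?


ground_area = 10.3 * (25000/100)^2 = 643750.0 m^2 = 0.64375 km^2 ≈ 0.644 km^2

0.644 km^2


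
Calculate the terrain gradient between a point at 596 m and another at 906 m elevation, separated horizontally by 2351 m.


gradient = (906 - 596) / 2351 = 310 / 2351 = 0.1319

0.1319


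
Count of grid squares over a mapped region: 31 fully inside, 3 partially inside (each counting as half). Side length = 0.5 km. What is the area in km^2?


effective squares = 31 + 3 * 0.5 = 32.5
area = 32.5 * 0.25 = 8.125 km^2

8.125 km^2


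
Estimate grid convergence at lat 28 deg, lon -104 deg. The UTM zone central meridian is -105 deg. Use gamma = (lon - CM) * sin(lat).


gamma = (-104 - -105) * sin(28) = 1 * 0.469472 = 0.469 degrees

0.469 degrees


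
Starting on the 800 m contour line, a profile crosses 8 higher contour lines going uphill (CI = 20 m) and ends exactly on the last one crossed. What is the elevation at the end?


elevation = 800 + 8 * 20 = 960 m

960 m


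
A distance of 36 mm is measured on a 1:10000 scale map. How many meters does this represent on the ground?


ground = 36 mm * 10000 / 1000 = 360.0 m

360.0 m


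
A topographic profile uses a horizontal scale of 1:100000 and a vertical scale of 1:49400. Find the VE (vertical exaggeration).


VE = horizontal_scale / vertical_scale = 100000 / 49400 ≈ 2.0

2.0x


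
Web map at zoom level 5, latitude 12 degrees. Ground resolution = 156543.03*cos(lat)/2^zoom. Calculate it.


res = 156543.03 * cos(12) / 2^5 = 156543.03 * 0.9781476 / 32 = 4785.07 m/pixel

4785.07 m/pixel


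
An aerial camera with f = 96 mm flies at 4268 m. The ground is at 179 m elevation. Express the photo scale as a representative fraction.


scale = f / (H - h) = 96 mm / 4089 m = 96 / 4089000 = 1:42594

1:42594


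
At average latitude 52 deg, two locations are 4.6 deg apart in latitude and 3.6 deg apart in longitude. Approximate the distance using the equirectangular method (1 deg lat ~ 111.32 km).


dlat_km = 4.6 * 111.32 = 512.072
dlon_km = 3.6 * 111.32 * cos(52) ≈ 246.728
dist = sqrt(512.072^2 + 246.728^2) ≈ 568.4 km

568.4 km


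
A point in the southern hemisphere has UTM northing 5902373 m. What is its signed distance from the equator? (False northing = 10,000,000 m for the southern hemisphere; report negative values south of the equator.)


For southern: actual = 5902373 - 10000000 = -4097627 m

-4097627 m


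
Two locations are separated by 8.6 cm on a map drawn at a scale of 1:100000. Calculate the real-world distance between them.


ground = 8.6 cm * 100000 / 100 = 8600.0 m = 8.6 km

8.6 km


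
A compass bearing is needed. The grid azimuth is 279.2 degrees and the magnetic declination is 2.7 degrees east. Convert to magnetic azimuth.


magnetic azimuth = grid azimuth - declination (east +ve)
mag_az = 279.2 - 2.7 = 276.5 degrees

276.5 degrees


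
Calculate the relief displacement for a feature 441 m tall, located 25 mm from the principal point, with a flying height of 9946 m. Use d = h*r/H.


d = h * r / H = 441 * 25 / 9946 = 1.11 mm

1.11 mm


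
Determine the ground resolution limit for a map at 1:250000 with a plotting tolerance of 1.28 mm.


ground = 1.28 mm * 250000 / 1000 = 320.0 m

320.0 m


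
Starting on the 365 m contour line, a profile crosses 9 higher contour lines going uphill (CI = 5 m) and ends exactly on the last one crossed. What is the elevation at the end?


elevation = 365 + 9 * 5 = 410 m

410 m


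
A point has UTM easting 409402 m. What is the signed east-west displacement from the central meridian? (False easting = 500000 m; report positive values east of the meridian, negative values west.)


displacement = 409402 - 500000 = -90598 m

-90598 m


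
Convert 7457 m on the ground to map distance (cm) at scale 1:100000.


map_cm = 7457 * 100 / 100000 = 7.457 cm ≈ 7.46 cm

7.46 cm


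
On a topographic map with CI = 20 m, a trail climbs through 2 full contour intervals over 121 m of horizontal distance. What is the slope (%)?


elevation change = 2 * 20 = 40 m
slope = 40 / 121 * 100 = 33.1%

33.1%


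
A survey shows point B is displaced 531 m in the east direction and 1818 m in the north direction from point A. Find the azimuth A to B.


az = atan2(531, 1818) = 16.3 deg
adjusted to 0-360: 16.3 degrees

16.3 degrees


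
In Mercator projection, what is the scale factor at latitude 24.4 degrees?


SF = 1 / cos(24.4) = 1 / 0.910684 = 1.098

1.098


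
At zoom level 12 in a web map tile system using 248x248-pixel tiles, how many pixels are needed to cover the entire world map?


tiles per axis = 2^12 = 4096
total tiles = 4096^2 = 16777216
pixels per axis = 4096 * 248 = 1015808
total pixels = 1015808^2 = 1031865892864

1031865892864 pixels


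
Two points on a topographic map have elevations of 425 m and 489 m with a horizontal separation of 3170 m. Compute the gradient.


gradient = (489 - 425) / 3170 = 64 / 3170 = 0.0202

0.0202


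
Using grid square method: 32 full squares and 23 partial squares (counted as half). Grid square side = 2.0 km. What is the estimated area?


effective squares = 32 + 23 * 0.5 = 43.5
area = 43.5 * 4.0 = 174.0 km^2

174.0 km^2


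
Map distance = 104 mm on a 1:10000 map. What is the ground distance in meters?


ground = 104 mm * 10000 / 1000 = 1040.0 m

1040.0 m


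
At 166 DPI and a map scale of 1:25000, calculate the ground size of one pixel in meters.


pixel_cm = 2.54 / 166 ≈ 0.015301 cm
ground = pixel_cm * 25000 / 100 = 2.54 * 25000 / (166 * 100) = 63500 / 16600 ≈ 3.83 m

3.83 m


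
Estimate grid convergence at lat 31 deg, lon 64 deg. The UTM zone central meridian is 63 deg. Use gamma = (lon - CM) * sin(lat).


gamma = (64 - 63) * sin(31) = 1 * 0.515038 = 0.515 degrees

0.515 degrees


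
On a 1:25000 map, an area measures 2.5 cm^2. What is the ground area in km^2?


ground_area = 2.5 * (25000/100)^2 = 156250.0 m^2 = 0.15625 km^2 ≈ 0.156 km^2

0.156 km^2


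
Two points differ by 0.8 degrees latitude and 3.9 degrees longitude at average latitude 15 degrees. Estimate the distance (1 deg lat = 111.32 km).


dlat_km = 0.8 * 111.32 = 89.056
dlon_km = 3.9 * 111.32 * cos(15) ≈ 419.355
dist = sqrt(89.056^2 + 419.355^2) ≈ 428.7 km

428.7 km


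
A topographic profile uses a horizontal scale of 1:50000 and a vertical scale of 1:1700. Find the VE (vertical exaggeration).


VE = horizontal_scale / vertical_scale = 50000 / 1700 ≈ 29.4

29.4x


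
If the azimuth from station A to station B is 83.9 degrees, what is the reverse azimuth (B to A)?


back azimuth = (83.9 + 180) mod 360 = 263.9 degrees

263.9 degrees


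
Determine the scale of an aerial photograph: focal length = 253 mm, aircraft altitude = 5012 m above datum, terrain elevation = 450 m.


scale = f / (H - h) = 253 mm / 4562 m = 253 / 4562000 = 1:18032

1:18032


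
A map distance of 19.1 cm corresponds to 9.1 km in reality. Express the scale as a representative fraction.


ground = 9.1 km = 910000 cm; RF denominator = ground / map = 910000 / 19.1 ≈ 47644; RF = 1:47644

1:47644


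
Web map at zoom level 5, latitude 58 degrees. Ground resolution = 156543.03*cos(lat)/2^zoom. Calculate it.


res = 156543.03 * cos(58) / 2^5 = 156543.03 * 0.52991926 / 32 = 2592.35 m/pixel

2592.35 m/pixel


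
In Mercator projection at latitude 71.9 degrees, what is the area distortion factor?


area_distortion = 1/cos^2(71.9) = 10.361

10.361


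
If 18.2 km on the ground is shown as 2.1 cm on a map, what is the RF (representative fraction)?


ground = 18.2 km = 1820000 cm; RF denominator = ground / map = 1820000 / 2.1 ≈ 866667; RF = 1:866667

1:866667


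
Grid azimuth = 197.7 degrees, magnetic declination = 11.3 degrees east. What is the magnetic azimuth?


magnetic azimuth = grid azimuth - declination (east +ve)
mag_az = 197.7 - 11.3 = 186.4 degrees

186.4 degrees


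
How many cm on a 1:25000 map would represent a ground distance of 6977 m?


map_cm = 6977 * 100 / 25000 = 27.908 cm ≈ 27.91 cm

27.91 cm


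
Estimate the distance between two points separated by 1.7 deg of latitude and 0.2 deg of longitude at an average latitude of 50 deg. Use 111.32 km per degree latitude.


dlat_km = 1.7 * 111.32 = 189.244
dlon_km = 0.2 * 111.32 * cos(50) ≈ 14.311
dist = sqrt(189.244^2 + 14.311^2) ≈ 189.8 km

189.8 km


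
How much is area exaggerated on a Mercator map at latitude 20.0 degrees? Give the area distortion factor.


area_distortion = 1/cos^2(20.0) = 1.132

1.132


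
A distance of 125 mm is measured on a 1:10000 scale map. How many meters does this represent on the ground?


ground = 125 mm * 10000 / 1000 = 1250.0 m

1250.0 m


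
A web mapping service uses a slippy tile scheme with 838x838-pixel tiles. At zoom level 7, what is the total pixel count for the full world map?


tiles per axis = 2^7 = 128
total tiles = 128^2 = 16384
pixels per axis = 128 * 838 = 107264
total pixels = 107264^2 = 11505565696

11505565696 pixels


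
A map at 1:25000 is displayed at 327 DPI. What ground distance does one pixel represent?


pixel_cm = 2.54 / 327 ≈ 0.007768 cm
ground = pixel_cm * 25000 / 100 = 2.54 * 25000 / (327 * 100) = 63500 / 32700 ≈ 1.94 m

1.94 m


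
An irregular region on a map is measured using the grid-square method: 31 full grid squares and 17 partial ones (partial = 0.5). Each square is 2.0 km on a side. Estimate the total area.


effective squares = 31 + 17 * 0.5 = 39.5
area = 39.5 * 4.0 = 158.0 km^2

158.0 km^2


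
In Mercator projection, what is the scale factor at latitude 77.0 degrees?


SF = 1 / cos(77.0) = 1 / 0.224951 = 4.445

4.445
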